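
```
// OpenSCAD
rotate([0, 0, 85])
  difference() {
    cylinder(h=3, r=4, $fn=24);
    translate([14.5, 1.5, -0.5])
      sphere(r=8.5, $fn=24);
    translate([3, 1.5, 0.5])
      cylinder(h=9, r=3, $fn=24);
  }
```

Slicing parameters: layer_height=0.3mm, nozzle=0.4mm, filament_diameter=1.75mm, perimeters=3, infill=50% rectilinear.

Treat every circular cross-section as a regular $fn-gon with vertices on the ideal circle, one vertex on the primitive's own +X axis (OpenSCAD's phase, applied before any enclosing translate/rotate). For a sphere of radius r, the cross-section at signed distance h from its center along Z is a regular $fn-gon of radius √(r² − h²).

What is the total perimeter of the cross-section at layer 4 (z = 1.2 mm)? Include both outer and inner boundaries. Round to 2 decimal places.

26.60 mm

At z = 1.2 mm: the r=4 cylinder contributes a regular 24-gon of circumradius 4 (perimeter = 2·24·4.000·sin(180°/24) = 25.06 mm); the r=8.5 sphere at (14.5, 1.5) slices to a regular 24-gon of circumradius 8.328 (√(r²−h²) with h=1.7 from center) (perimeter = 2·24·8.328·sin(180°/24) = 52.18 mm); the cylinder at (3, 1.5): section is a regular 24-gon, circumradius r=3 (perimeter = 2·24·3.000·sin(180°/24) = 18.80 mm); Subtracting the remaining from the first: starting from the r=4 cylinder, the r=8.5 sphere at (14.5, 1.5) misses the remaining region (no effect); the r=3 cylinder at (3, 1.5) partially overlaps it — only the 15.26 mm² overlap (of its 27.95 mm²) is removed, clipping the outline — boundary = 26.60 mm; (whole slice rotated 85° about Z — lengths, areas and connectivity unchanged). Overall, the cross-section is a single solid region. Total boundary length (outer) = 26.60 mm.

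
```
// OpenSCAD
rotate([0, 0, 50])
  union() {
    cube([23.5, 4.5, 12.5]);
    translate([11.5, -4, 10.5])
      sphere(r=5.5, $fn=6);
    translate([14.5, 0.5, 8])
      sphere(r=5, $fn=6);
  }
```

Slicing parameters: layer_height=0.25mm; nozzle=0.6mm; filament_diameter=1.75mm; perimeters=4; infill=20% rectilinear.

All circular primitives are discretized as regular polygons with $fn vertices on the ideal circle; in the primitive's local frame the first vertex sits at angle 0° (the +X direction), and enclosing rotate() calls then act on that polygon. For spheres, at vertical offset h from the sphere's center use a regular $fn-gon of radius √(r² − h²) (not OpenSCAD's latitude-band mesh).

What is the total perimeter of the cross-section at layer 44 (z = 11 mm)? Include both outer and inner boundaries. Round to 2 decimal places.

At z = 11 mm: the 23.5×4.5 cube contributes its full rectangle (perimeter 56.00 mm); the r=5.5 sphere at (11.5, -4) contributes a regular 6-gon of circumradius √(5.5²−0.5²) = 5.477 (perimeter = 2·6·5.477·sin(180°/6) = 32.86 mm); the r=5 sphere at (14.5, 0.5) slices to a regular 6-gon of circumradius 4.000 (√(r²−h²) with h=3 from center) (perimeter = 2·6·4.000·sin(180°/6) = 24.00 mm); Merging all regions: the regions partially overlap (shared area 40.53 mm²), so the edge portions inside another operand are dropped and the merged outline is re-measured after clipping — boundary = 71.91 mm; (whole slice rotated 50° about Z — lengths, areas and connectivity unchanged). Overall, the cross-section is a single solid region. Total boundary length (outer) = 71.91 mm.

71.91 mm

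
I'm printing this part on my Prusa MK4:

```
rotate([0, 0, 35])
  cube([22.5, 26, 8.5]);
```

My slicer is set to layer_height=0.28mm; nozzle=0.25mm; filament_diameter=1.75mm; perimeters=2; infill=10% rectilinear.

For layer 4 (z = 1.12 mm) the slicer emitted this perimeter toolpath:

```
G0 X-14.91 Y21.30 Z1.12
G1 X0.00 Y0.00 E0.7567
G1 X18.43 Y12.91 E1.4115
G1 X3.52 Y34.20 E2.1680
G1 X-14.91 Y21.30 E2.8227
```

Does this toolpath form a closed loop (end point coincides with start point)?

Start point (G0): (-14.91, 21.30). End point (last G1): the path returns to the start — closed.

yes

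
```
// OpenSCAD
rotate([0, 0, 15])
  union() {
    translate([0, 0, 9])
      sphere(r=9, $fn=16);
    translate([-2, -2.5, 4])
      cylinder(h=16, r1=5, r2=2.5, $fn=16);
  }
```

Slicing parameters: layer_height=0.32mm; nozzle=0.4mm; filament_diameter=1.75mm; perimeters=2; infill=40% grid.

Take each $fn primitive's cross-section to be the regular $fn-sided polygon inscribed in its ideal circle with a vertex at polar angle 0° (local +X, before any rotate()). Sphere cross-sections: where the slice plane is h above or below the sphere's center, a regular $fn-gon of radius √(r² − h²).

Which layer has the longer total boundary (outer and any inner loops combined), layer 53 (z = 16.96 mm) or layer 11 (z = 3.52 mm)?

Layer 53 (z = 16.96): the r=9 sphere contributes a regular 16-gon of circumradius √(9²−7.96²) = 4.200 (perimeter = 2·16·4.200·sin(180°/16) = 26.22 mm); the cone at (-2, -2.5): at t=0.810 of its height the radius interpolates to r₁+(r₂−r₁)t = 2.975, giving a regular 16-gon of that circumradius (perimeter = 2·16·2.975·sin(180°/16) = 18.57 mm); Combining (union): the regions partially overlap (shared area 16.87 mm²), so the edge portions inside another operand are dropped and the merged outline is re-measured after clipping — boundary = 29.50 mm; (whole slice rotated 15° about Z — lengths, areas and connectivity unchanged). So its perimeter = 29.50 mm. Layer 11 (z = 3.52): the r=9 sphere contributes a regular 16-gon of circumradius √(9²−5.48²) = 7.139 (perimeter = 2·16·7.139·sin(180°/16) = 44.57 mm); the cone at (-2, -2.5) does not reach this height (z outside [4, 20]); Merging all regions: only the r=9 sphere is present, so the union is just that shape — boundary = 44.57 mm; (rotated 15° about Z; rotation is an isometry so areas/perimeters/island counts are preserved). So its perimeter = 44.57 mm. Layer 11 is larger (44.57 vs 29.50 mm).

layer 11 (z = 3.52 mm)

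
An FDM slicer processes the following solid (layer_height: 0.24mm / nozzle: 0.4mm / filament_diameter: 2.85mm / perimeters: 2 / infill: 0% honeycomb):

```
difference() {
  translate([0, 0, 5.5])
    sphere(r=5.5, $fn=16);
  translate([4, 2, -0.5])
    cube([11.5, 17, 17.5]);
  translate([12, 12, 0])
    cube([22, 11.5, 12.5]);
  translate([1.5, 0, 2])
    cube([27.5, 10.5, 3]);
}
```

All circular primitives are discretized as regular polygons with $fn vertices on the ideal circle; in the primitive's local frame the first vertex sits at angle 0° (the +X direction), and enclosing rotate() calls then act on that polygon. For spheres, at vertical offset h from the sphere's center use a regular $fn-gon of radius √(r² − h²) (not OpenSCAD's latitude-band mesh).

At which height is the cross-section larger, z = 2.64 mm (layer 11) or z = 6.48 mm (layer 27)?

Layer 11 (z = 2.64): the sphere: section is a regular 16-gon, circumradius = √(r²−h²) = √(5.5²−2.86²) = 4.698 (area = (16/2)·4.698²·sin(360°/16) = 67.57 mm²); the cube at (4, 2) (footprint 11.5×17) is included at this height (area 195.50 mm²); the cube at (12, 12) is present — its section is the full 22×11.5 rectangle (area 253.00 mm²); the cube at (1.5, 0) is present — its section is the full 27.5×10.5 rectangle (area 288.75 mm²); Taking the first minus the rest: starting from the r=5.5 sphere (67.57 mm²), the 11.5×17 cube at (4, 2) partially overlaps it — only the 0.03 mm² overlap (of its 195.50 mm²) is removed, clipping the outline; the 22×11.5 cube at (12, 12) misses the remaining region (no effect); the 27.5×10.5 cube at (1.5, 0) partially overlaps it — only the 10.04 mm² overlap (of its 288.75 mm²) is removed, clipping the outline — area = 57.50 mm². So its area = 57.50 mm². Layer 27 (z = 6.48): the sphere: section is a regular 16-gon, circumradius = √(r²−h²) = √(5.5²−0.98²) = 5.412 (area = (16/2)·5.412²·sin(360°/16) = 89.67 mm²); the 11.5×17 cube at (4, 2) contributes its full rectangle (area 195.50 mm²); the 22×11.5 cube at (12, 12) contributes its full rectangle (area 253.00 mm²); the cube at (1.5, 0) is not intersected at this z (z outside [2, 5]); After the difference (first − rest): starting from the r=5.5 sphere (89.67 mm²), the 11.5×17 cube at (4, 2) partially overlaps it — only the 0.82 mm² overlap (of its 195.50 mm²) is removed, clipping the outline; the 22×11.5 cube at (12, 12) misses the remaining region (no effect) — area = 88.85 mm². So its area = 88.85 mm². Layer 27 is larger (88.85 vs 57.50 mm²).

layer 27 (z = 6.48 mm)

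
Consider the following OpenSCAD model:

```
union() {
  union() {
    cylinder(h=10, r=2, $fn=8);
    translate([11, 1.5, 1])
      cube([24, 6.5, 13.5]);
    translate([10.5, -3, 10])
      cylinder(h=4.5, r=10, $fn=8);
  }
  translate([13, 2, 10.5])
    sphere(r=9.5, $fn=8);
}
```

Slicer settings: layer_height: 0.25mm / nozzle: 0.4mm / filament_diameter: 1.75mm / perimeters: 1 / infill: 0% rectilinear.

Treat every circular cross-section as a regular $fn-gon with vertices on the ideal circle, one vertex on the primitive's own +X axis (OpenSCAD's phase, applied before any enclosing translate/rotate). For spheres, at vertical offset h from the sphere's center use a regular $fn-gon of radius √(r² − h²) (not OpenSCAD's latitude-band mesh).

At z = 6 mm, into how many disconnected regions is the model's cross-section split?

At z = 6 mm: the cylinder: section is a regular 8-gon, circumradius r=2; the cube at (11, 1.5) is present — its section is the full 24×6.5 rectangle; the cylinder at (10.5, -3) is not intersected at this z (z outside [10, 14.5]); Merging all regions: the 2 present regions are separate (no shared area or edge), so areas and boundary lengths simply add and each stays a separate island — 2 connected regions; the r=9.5 sphere at (13, 2) contributes a regular 8-gon of circumradius √(9.5²−4.5²) = 8.367; Merging all regions: the regions partially overlap (shared area 59.87 mm²), so overlapping operands fuse into one piece — 2 connected regions. The result has 2 disconnected regions.

2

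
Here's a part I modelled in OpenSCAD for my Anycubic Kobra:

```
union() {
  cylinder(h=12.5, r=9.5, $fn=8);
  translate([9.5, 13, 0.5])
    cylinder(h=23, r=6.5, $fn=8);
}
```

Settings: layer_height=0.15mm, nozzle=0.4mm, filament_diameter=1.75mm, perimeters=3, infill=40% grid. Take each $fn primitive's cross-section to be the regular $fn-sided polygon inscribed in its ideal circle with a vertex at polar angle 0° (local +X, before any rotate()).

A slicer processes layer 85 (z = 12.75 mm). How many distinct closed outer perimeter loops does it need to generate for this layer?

1

At z = 12.75 mm: the cylinder does not reach this height (z outside [0, 12.5]); the r=6.5 cylinder at (9.5, 13) gives a regular 8-gon of circumradius 6.5 (constant along its height); Taking the union: only the r=6.5 cylinder at (9.5, 13) is present, so the union is just that shape — 1 connected region. The result has 1 disconnected region.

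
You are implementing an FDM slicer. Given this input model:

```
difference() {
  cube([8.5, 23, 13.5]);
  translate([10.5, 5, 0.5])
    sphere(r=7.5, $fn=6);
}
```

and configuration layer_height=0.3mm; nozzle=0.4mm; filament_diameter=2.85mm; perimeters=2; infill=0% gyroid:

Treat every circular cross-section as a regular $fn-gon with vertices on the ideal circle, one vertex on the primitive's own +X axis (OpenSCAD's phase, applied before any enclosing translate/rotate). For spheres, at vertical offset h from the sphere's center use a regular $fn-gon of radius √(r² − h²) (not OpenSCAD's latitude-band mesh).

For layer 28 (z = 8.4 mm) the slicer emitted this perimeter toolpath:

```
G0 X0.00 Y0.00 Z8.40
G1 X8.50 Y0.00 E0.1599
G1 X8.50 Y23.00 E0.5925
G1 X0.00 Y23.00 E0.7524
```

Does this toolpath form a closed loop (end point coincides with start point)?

no

Start point (G0): (0.00, 0.00). End point (last G1): the path does not return to the start — open.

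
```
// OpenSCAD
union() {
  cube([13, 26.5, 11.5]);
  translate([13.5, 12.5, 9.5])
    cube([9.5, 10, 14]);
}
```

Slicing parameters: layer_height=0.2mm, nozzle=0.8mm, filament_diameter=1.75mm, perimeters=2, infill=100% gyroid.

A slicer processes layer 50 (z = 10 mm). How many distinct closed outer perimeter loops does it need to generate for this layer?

At z = 10 mm: the cube is present — its section is the full 13×26.5 rectangle; the 9.5×10 cube at (13.5, 12.5) contributes its full rectangle; Taking the union: the 2 present regions are separate (no shared area or edge), so areas and boundary lengths simply add and each stays a separate island — 2 connected regions. The result has 2 disconnected regions.

2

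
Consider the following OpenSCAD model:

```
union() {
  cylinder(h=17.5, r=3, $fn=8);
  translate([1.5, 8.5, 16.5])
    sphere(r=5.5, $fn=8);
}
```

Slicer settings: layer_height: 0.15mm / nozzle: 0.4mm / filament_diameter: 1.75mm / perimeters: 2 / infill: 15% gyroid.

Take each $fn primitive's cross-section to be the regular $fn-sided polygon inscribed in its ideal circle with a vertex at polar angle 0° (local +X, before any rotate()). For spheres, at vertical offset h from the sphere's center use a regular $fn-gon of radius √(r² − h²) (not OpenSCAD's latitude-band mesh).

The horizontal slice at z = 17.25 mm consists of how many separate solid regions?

2

At z = 17.25 mm: the r=3 cylinder gives a regular 8-gon of circumradius 3 (constant along its height); the r=5.5 sphere at (1.5, 8.5) contributes a regular 8-gon of circumradius √(5.5²−0.75²) = 5.449; Merging all regions: the 2 present regions are separate (no shared area or edge), so areas and boundary lengths simply add and each stays a separate island — 2 connected regions. The result has 2 disconnected regions.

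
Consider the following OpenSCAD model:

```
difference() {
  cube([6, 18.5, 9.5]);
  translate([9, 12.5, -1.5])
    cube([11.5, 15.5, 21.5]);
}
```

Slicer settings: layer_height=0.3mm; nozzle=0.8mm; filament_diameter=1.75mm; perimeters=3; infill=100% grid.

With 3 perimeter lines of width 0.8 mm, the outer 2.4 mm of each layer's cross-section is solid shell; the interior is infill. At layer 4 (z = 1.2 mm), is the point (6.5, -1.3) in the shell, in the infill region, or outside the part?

outside

At z = 1.2 mm: the cube (footprint 6×18.5) is included at this height; the cube at (9, 12.5) is present — its section is the full 11.5×15.5 rectangle; After the difference (first − rest): starting from the 6×18.5 cube, the 11.5×15.5 cube at (9, 12.5) misses the remaining region (no effect) — 1 connected region. Overall, the cross-section is a single solid region. The nearest boundary edge runs (6.00, 18.50)→(6.00, 0.00); distance from the point to it = 1.39 mm. The point is not inside any of the regions above, so it lies outside the cross-section (1.39 mm from the nearest boundary).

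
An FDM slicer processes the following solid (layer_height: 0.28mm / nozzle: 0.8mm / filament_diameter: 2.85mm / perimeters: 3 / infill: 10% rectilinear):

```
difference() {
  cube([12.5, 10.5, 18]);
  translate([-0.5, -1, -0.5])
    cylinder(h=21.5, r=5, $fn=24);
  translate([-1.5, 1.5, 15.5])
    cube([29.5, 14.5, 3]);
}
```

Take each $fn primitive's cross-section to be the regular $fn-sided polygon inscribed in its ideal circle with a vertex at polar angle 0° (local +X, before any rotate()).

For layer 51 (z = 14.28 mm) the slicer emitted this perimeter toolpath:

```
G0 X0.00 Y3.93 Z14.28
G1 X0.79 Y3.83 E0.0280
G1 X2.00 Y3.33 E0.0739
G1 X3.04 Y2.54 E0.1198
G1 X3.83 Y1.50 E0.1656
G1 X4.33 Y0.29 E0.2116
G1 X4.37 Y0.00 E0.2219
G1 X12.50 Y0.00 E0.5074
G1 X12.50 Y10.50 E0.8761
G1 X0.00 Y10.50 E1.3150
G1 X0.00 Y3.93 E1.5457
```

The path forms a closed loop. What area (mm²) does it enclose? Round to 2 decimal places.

Apply the shoelace formula to the sequence of (X, Y) vertices; enclosed area = 118.75 mm².

118.75 mm²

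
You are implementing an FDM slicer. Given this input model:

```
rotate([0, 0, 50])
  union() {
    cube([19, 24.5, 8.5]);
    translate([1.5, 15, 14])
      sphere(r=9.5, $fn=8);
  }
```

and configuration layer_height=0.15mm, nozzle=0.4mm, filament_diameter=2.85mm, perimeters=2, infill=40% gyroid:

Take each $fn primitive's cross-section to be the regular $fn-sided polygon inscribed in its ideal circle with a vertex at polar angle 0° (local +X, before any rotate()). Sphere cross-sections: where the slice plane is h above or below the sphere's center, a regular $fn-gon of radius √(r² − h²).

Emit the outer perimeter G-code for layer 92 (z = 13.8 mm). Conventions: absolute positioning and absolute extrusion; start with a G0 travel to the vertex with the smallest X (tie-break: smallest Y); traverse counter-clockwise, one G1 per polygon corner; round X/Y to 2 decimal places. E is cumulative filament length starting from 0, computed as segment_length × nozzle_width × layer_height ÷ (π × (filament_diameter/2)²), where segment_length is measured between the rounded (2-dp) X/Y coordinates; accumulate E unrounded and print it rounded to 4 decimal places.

At z = 13.8 mm: the cube does not reach this height (z outside [0, 8.5]); the r=9.5 sphere at (1.5, 15) contributes a regular 8-gon of circumradius √(9.5²−0.2²) = 9.498; Merging all regions: only the r=9.5 sphere at (1.5, 15) is present, so the union is just that shape — 1 connected region; (rotated 50° about Z; rotation is an isometry so areas/perimeters/island counts are preserved). The outline is a single polygon with 8 vertices. Extrusion per mm of travel: 0.4 × 0.15 / (π × 1.425²) = 0.009405. Accumulating E over each segment gives final E = 0.5470.

G0 X-19.99 Y9.96 Z13.80
G1 X-16.63 Y3.52 E0.0683
G1 X-9.70 Y1.33 E0.1367
G1 X-3.25 Y4.69 E0.2051
G1 X-1.06 Y11.62 E0.2734
G1 X-4.42 Y18.07 E0.3418
G1 X-11.35 Y20.25 E0.4102
G1 X-17.80 Y16.90 E0.4785
G1 X-19.99 Y9.96 E0.5470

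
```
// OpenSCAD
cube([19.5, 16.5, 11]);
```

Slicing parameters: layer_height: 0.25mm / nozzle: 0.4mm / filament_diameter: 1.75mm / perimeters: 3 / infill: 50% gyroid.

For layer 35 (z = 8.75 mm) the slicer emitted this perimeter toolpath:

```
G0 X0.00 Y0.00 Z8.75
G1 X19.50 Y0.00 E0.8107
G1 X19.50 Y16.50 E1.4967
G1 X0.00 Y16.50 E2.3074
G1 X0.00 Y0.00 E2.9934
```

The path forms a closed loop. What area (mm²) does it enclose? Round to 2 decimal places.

321.75 mm²

Apply the shoelace formula to the sequence of (X, Y) vertices; enclosed area = 321.75 mm².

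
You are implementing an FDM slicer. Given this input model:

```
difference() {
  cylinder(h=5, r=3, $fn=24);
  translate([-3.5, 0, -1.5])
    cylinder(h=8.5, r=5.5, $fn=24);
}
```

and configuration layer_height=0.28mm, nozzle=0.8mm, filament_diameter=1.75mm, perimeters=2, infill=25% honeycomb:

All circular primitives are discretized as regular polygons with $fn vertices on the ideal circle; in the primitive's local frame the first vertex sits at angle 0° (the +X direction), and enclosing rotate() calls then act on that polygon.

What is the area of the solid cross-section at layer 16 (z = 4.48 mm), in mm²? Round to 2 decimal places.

At z = 4.48 mm: the r=3 cylinder gives a regular 24-gon of circumradius 3 (constant along its height) (area = (24/2)·3.000²·sin(360°/24) = 27.95 mm²); the r=5.5 cylinder at (-3.5, 0) gives a regular 24-gon of circumradius 5.5 (constant along its height) (area = (24/2)·5.500²·sin(360°/24) = 93.95 mm²); After the difference (first − rest): starting from the r=3 cylinder (27.95 mm²), the r=5.5 cylinder at (-3.5, 0) partially overlaps it — only the 23.84 mm² overlap (of its 93.95 mm²) is removed, clipping the outline — area = 4.12 mm². Overall, the cross-section is a single solid region. Net area = 4.12 mm².

4.12 mm²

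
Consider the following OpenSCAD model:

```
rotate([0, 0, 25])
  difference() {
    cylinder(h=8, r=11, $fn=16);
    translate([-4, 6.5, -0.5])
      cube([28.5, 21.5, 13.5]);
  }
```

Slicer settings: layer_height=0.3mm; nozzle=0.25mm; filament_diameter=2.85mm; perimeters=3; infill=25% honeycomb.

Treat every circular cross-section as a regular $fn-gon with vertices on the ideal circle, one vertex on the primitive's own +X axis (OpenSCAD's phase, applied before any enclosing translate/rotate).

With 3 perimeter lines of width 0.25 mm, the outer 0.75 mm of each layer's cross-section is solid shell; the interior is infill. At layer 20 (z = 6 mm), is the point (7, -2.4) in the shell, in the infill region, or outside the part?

At z = 6 mm: the cylinder: section is a regular 16-gon, circumradius r=11; the 28.5×21.5 cube at (-4, 6.5) contributes its full rectangle; Subtracting the remaining from the first: starting from the r=11 cylinder, the 28.5×21.5 cube at (-4, 6.5) partially overlaps it — only the 42.95 mm² overlap (of its 612.75 mm²) is removed, clipping the outline — 1 connected region; (whole slice rotated 25° about Z — lengths, areas and connectivity unchanged). Overall, the cross-section is a single solid region. Undo the 25° rotation: the query point maps to (5.330, -5.133) in the un-rotated model frame. The nearest boundary edge runs (10.16, -4.21)→(7.78, -7.78); distance from the point to it = 3.51 mm. The point is inside the cross-section and 3.51 mm from the nearest boundary — more than the 0.75 mm shell width (3 × 0.25), so it's in the infill interior.

infill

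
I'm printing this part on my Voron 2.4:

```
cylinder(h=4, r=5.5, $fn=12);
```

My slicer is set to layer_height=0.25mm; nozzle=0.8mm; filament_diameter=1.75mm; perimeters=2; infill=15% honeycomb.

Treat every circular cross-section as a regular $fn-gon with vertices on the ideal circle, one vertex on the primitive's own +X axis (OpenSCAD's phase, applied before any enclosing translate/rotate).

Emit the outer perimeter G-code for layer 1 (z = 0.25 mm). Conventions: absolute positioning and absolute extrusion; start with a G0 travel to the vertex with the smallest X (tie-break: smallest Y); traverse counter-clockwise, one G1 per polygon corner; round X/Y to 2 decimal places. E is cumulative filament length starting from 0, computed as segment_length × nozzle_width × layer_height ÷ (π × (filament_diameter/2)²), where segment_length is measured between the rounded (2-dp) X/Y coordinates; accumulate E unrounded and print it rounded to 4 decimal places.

G0 X-5.50 Y0.00 Z0.25
G1 X-4.76 Y-2.75 E0.2368
G1 X-2.75 Y-4.76 E0.4732
G1 X0.00 Y-5.50 E0.7100
G1 X2.75 Y-4.76 E0.9468
G1 X4.76 Y-2.75 E1.1831
G1 X5.50 Y0.00 E1.4199
G1 X4.76 Y2.75 E1.6567
G1 X2.75 Y4.76 E1.8931
G1 X0.00 Y5.50 E2.1299
G1 X-2.75 Y4.76 E2.3667
G1 X-4.76 Y2.75 E2.6030
G1 X-5.50 Y0.00 E2.8398

At z = 0.25 mm: the r=5.5 cylinder gives a regular 12-gon of circumradius 5.5 (constant along its height). The outline is a single polygon with 12 vertices. Extrusion per mm of travel: 0.8 × 0.25 / (π × 0.875²) = 0.083150. Accumulating E over each segment gives final E = 2.8398.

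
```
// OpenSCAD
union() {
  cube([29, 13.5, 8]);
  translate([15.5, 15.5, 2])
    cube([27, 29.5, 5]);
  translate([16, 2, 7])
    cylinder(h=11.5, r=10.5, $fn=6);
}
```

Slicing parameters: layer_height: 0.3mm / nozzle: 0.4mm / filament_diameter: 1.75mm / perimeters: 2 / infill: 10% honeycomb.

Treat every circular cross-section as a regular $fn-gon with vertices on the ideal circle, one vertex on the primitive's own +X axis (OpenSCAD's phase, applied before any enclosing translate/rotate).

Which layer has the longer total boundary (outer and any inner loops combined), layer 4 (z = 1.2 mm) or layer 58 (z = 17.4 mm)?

layer 4 (z = 1.2 mm)

Layer 4 (z = 1.2): the cube (footprint 29×13.5) is included at this height (perimeter 85.00 mm); the cube at (15.5, 15.5) does not reach this height (z outside [2, 7]); the cylinder at (16, 2) is absent (z outside [7, 18.5]); Taking the union: only the 29×13.5 cube is present, so the union is just that shape — boundary = 85.00 mm. So its perimeter = 85.00 mm. Layer 58 (z = 17.4): the cube is absent (z outside [0, 8]); the cube at (15.5, 15.5) is not intersected at this z (z outside [2, 7]); the r=10.5 cylinder at (16, 2) contributes a regular 6-gon of circumradius 10.5 (perimeter = 2·6·10.500·sin(180°/6) = 63.00 mm); Merging all regions: only the r=10.5 cylinder at (16, 2) is present, so the union is just that shape — boundary = 63.00 mm. So its perimeter = 63.00 mm. Layer 4 is larger (85.00 vs 63.00 mm).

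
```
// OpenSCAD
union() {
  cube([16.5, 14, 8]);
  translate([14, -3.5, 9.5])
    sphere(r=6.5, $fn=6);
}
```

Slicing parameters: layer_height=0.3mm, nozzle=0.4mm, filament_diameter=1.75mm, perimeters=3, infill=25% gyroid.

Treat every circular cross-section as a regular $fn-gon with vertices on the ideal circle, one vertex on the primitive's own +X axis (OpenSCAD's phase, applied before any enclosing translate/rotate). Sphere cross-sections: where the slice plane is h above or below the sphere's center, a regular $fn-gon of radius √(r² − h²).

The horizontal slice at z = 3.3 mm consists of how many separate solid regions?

At z = 3.3 mm: the cube (footprint 16.5×14) is included at this height; the r=6.5 sphere at (14, -3.5) contributes a regular 6-gon of circumradius √(6.5²−6.2²) = 1.952; Combining (union): the 2 present regions are separate (no shared area or edge), so areas and boundary lengths simply add and each stays a separate island — 2 connected regions. The result has 2 disconnected regions.

2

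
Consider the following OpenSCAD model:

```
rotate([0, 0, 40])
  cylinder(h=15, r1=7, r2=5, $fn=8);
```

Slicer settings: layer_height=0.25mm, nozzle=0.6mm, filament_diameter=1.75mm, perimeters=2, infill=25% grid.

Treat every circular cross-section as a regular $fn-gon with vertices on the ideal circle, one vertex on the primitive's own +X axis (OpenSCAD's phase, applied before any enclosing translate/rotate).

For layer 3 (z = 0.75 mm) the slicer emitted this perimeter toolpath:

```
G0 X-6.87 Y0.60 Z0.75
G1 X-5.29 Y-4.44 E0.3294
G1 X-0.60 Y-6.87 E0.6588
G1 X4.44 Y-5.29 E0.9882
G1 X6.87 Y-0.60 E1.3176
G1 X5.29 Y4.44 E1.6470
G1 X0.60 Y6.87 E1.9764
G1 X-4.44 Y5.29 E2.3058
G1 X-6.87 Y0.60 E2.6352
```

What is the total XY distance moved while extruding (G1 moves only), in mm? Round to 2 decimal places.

42.26 mm

Sum the Euclidean lengths of each G1 segment: total = 42.26 mm.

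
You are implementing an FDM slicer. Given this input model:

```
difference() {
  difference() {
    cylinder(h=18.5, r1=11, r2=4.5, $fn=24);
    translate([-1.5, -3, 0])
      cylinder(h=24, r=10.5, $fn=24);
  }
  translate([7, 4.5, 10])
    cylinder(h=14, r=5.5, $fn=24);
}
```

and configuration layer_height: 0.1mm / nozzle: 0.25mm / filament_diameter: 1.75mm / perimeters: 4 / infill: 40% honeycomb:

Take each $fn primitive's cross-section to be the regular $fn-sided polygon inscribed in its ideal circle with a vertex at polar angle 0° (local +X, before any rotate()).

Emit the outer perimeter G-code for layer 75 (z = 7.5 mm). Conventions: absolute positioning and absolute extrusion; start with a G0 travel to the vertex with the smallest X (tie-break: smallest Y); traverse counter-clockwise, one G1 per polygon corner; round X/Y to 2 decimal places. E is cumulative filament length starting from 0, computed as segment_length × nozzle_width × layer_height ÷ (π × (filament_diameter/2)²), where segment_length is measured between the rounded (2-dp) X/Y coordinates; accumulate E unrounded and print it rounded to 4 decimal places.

G0 X-4.43 Y7.05 Z7.50
G1 X-4.22 Y7.14 E0.0024
G1 X-1.50 Y7.50 E0.0309
G1 X1.22 Y7.14 E0.0594
G1 X3.75 Y6.09 E0.0879
G1 X5.92 Y4.42 E0.1163
G1 X7.59 Y2.25 E0.1448
G1 X8.29 Y0.57 E0.1637
G1 X8.08 Y2.16 E0.1804
G1 X7.24 Y4.18 E0.2031
G1 X5.91 Y5.91 E0.2258
G1 X4.18 Y7.24 E0.2485
G1 X2.16 Y8.08 E0.2712
G1 X0.00 Y8.36 E0.2939
G1 X-2.16 Y8.08 E0.3165
G1 X-4.18 Y7.24 E0.3392
G1 X-4.43 Y7.05 E0.3425

At z = 7.5 mm: the cone: at t=0.405 of its height the radius interpolates to r₁+(r₂−r₁)t = 8.365, giving a regular 24-gon of that circumradius; the r=10.5 cylinder at (-1.5, -3) gives a regular 24-gon of circumradius 10.5 (constant along its height); After the difference (first − rest): starting from the cone, the r=10.5 cylinder at (-1.5, -3) partially overlaps it — only the 204.03 mm² overlap (of its 342.42 mm²) is removed, clipping the outline — 1 connected region; the cylinder at (7, 4.5) does not reach this height (z outside [10, 24]); After the difference (first − rest): none of the subtracted shapes is present at this height, so that combined region is unchanged — 1 connected region. The outline is a single polygon with 16 vertices. Extrusion per mm of travel: 0.25 × 0.1 / (π × 0.875²) = 0.010394. Accumulating E over each segment gives final E = 0.3425.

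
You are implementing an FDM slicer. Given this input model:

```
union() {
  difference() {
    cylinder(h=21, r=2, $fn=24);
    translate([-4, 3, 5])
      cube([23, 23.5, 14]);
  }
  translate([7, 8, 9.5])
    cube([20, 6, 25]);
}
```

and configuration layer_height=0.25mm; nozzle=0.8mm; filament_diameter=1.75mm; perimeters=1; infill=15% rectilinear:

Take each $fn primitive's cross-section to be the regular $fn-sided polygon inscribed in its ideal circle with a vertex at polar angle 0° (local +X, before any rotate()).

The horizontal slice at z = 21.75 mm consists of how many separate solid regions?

1

At z = 21.75 mm: the cylinder is not intersected at this z (z outside [0, 21]); the cube at (-4, 3) is absent (z outside [5, 19]); After the difference (first − rest): the first operand is absent here, so nothing remains; the 20×6 cube at (7, 8) contributes its full rectangle; Taking the union: only the 20×6 cube at (7, 8) is present, so the union is just that shape — 1 connected region. The result has 1 disconnected region.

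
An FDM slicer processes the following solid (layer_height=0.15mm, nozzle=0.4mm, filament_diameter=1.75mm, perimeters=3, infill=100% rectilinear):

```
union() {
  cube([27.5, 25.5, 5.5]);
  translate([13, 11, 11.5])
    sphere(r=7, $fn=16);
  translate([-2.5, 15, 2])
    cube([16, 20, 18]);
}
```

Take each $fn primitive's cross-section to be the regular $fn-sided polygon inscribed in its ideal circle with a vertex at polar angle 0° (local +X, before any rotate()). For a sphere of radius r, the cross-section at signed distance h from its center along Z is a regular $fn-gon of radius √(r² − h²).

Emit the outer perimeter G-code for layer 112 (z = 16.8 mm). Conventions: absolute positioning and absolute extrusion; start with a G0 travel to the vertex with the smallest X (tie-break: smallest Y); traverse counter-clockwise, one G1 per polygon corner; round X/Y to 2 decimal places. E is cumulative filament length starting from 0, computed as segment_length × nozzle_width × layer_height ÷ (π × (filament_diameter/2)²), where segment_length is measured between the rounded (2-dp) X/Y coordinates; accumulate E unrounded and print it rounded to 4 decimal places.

G0 X-2.50 Y15.00 Z16.80
G1 X10.91 Y15.00 E0.3345
G1 X9.77 Y14.23 E0.3688
G1 X8.78 Y12.75 E0.4132
G1 X8.43 Y11.00 E0.4578
G1 X8.78 Y9.25 E0.5023
G1 X9.77 Y7.77 E0.5467
G1 X11.25 Y6.78 E0.5911
G1 X13.00 Y6.43 E0.6356
G1 X14.75 Y6.78 E0.6802
G1 X16.23 Y7.77 E0.7246
G1 X17.22 Y9.25 E0.7690
G1 X17.57 Y11.00 E0.8135
G1 X17.22 Y12.75 E0.8580
G1 X16.23 Y14.23 E0.9024
G1 X14.75 Y15.22 E0.9469
G1 X13.50 Y15.47 E0.9787
G1 X13.50 Y35.00 E1.4658
G1 X-2.50 Y35.00 E1.8650
G1 X-2.50 Y15.00 E2.3639

At z = 16.8 mm: the cube does not reach this height (z outside [0, 5.5]); the r=7 sphere at (13, 11) slices to a regular 16-gon of circumradius 4.573 (√(r²−h²) with h=5.3 from center); the cube at (-2.5, 15) is present — its section is the full 16×20 rectangle; Combining (union): the regions partially overlap (shared area 1.00 mm²), so overlapping operands fuse into one piece — 1 connected region. The outline is a single polygon with 19 vertices. Extrusion per mm of travel: 0.4 × 0.15 / (π × 0.875²) = 0.024945. Accumulating E over each segment gives final E = 2.3639.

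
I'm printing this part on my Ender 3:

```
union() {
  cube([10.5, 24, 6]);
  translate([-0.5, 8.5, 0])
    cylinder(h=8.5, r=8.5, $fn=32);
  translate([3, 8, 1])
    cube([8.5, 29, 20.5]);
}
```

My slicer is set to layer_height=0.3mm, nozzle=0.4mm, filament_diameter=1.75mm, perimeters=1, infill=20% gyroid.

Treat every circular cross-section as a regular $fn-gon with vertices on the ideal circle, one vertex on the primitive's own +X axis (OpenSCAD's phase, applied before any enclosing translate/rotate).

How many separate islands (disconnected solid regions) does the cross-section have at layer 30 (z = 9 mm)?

At z = 9 mm: the cube does not reach this height (z outside [0, 6]); the cylinder at (-0.5, 8.5) is absent (z outside [0, 8.5]); the 8.5×29 cube at (3, 8) contributes its full rectangle; Combining (union): only the 8.5×29 cube at (3, 8) is present, so the union is just that shape — 1 connected region. Overall, the cross-section is a single solid region. Island count = 1.

1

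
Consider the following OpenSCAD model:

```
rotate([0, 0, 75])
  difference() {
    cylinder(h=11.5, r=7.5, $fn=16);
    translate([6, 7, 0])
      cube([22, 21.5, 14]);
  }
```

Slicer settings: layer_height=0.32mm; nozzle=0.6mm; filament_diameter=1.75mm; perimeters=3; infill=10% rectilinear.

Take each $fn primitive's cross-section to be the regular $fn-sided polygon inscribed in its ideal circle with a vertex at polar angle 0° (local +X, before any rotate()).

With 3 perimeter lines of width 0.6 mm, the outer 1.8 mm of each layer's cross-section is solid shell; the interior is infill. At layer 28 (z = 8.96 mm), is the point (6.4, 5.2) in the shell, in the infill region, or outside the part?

At z = 8.96 mm: the cylinder: section is a regular 16-gon, circumradius r=7.5; the cube at (6, 7) is present — its section is the full 22×21.5 rectangle; Subtracting the remaining from the first: starting from the r=7.5 cylinder, the 22×21.5 cube at (6, 7) misses the remaining region (no effect) — 1 connected region; (whole slice rotated 75° about Z — lengths, areas and connectivity unchanged). Overall, the cross-section is a single solid region. Undo the 75° rotation: the query point maps to (6.679, -4.836) in the un-rotated model frame. The nearest boundary edge runs (6.93, -2.87)→(5.30, -5.30); distance from the point to it = 0.88 mm. The point is not inside any of the regions above, so it lies outside the cross-section (0.88 mm from the nearest boundary).

outside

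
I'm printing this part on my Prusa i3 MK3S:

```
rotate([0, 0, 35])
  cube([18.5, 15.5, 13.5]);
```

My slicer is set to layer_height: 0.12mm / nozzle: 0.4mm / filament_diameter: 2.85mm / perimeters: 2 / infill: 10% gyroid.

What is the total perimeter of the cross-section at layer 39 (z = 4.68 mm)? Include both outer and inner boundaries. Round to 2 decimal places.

68.00 mm

At z = 4.68 mm: the 18.5×15.5 cube contributes its full rectangle (perimeter 68.00 mm); (whole slice rotated 35° about Z — lengths, areas and connectivity unchanged). Overall, the cross-section is a single solid region. Total boundary length (outer) = 68.00 mm.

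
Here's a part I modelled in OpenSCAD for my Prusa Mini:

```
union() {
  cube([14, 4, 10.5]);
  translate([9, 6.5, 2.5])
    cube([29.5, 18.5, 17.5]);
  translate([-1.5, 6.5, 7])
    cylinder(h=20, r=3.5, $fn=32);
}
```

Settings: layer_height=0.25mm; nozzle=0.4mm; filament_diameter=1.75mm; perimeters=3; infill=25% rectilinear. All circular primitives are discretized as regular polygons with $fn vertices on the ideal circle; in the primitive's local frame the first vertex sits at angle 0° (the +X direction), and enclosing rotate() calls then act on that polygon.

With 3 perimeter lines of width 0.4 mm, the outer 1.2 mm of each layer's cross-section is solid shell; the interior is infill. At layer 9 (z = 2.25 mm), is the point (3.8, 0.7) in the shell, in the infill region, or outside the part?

shell

At z = 2.25 mm: the 14×4 cube contributes its full rectangle; the cube at (9, 6.5) does not reach this height (z outside [2.5, 20]); the cylinder at (-1.5, 6.5) is not intersected at this z (z outside [7, 27]); Combining (union): only the 14×4 cube is present, so the union is just that shape — 1 connected region. Overall, the cross-section is a single solid region. The nearest boundary edge runs (0.00, 0.00)→(14.00, 0.00); distance from the point to it = 0.70 mm. The point is inside the cross-section, 0.70 mm from the nearest boundary — within the 1.2 mm shell band (3 × 0.4).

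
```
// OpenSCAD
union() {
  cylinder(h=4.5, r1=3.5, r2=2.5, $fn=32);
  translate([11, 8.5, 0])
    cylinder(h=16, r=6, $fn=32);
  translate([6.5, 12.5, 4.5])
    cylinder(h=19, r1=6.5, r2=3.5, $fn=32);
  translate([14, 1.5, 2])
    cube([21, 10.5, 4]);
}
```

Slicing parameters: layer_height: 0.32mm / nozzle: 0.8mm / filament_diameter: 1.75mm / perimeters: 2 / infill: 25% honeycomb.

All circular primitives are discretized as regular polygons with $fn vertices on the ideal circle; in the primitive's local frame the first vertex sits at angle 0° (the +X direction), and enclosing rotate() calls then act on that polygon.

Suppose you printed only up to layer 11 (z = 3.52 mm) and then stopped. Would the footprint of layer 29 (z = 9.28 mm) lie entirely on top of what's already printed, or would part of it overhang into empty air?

part overhangs

Compare the two slices. At z = 3.52: the cone contributes a regular 32-gon of circumradius 2.718 (interpolated between r1=3.5 and r2=2.5 at t=0.782) (area = (32/2)·2.718²·sin(360°/32) = 23.06 mm²); the r=6 cylinder at (11, 8.5) gives a regular 32-gon of circumradius 6 (constant along its height) (area = (32/2)·6.000²·sin(360°/32) = 112.37 mm²); the cone at (6.5, 12.5) is not intersected at this z (z outside [4.5, 23.5]); the cube at (14, 1.5) (footprint 21×10.5) is included at this height (area 220.50 mm²); Combining (union): the regions partially overlap — summed areas 355.93 mm² minus the doubly-counted overlap 20.11 mm² gives 335.82 mm² — area = 335.82 mm². At z = 9.28: the cone is absent (z outside [0, 4.5]); the r=6 cylinder at (11, 8.5) gives a regular 32-gon of circumradius 6 (constant along its height) (area = (32/2)·6.000²·sin(360°/32) = 112.37 mm²); the cone at (6.5, 12.5): at t=0.252 of its height the radius interpolates to r₁+(r₂−r₁)t = 5.745, giving a regular 32-gon of that circumradius (area = (32/2)·5.745²·sin(360°/32) = 103.03 mm²); the cube at (14, 1.5) is absent (z outside [2, 6]); Taking the union: the regions partially overlap — summed areas 215.40 mm² minus the doubly-counted overlap 40.39 mm² gives 175.02 mm² — area = 175.02 mm². Checking containment: at z = 9.28 the cross-section extends beyond the z = 3.52 cross-section by about 62.65 mm².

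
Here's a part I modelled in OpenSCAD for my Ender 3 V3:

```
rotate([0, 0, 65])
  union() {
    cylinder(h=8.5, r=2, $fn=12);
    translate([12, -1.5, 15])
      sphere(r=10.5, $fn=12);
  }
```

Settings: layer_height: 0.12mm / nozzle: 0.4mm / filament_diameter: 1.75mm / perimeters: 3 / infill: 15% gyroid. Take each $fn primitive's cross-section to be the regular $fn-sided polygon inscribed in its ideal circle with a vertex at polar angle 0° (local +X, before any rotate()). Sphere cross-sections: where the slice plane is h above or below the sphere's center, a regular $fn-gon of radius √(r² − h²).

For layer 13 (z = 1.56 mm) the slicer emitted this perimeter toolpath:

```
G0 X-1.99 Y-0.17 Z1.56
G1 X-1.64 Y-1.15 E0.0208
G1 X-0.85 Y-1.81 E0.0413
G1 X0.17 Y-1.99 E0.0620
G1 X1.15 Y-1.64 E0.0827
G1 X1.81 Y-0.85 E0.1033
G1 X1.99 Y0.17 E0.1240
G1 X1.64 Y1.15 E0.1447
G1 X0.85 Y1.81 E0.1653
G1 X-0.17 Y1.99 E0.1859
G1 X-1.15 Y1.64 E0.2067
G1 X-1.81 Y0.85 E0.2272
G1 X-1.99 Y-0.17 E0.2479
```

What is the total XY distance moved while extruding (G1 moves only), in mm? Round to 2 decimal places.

Sum the Euclidean lengths of each G1 segment: total = 12.42 mm.

12.42 mm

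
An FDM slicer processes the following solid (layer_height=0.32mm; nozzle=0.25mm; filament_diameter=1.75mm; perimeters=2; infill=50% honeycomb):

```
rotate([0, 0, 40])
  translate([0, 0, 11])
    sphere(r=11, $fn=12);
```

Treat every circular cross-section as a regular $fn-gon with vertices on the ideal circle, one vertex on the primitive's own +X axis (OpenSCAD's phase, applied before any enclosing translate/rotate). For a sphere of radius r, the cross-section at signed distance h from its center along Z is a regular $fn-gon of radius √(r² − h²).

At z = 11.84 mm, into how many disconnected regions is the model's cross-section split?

1

At z = 11.84 mm: the sphere: section is a regular 12-gon, circumradius = √(r²−h²) = √(11²−0.84²) = 10.968; (whole slice rotated 40° about Z — lengths, areas and connectivity unchanged). The result has 1 disconnected region.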